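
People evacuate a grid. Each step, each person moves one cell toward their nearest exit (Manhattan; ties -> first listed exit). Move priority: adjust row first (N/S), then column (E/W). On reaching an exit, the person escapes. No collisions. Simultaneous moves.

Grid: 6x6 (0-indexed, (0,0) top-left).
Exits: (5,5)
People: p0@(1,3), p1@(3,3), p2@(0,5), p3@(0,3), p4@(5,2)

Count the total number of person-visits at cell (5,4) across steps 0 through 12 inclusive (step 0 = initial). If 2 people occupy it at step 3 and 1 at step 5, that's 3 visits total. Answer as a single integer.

Step 0: p0@(1,3) p1@(3,3) p2@(0,5) p3@(0,3) p4@(5,2) -> at (5,4): 0 [-], cum=0
Step 1: p0@(2,3) p1@(4,3) p2@(1,5) p3@(1,3) p4@(5,3) -> at (5,4): 0 [-], cum=0
Step 2: p0@(3,3) p1@(5,3) p2@(2,5) p3@(2,3) p4@(5,4) -> at (5,4): 1 [p4], cum=1
Step 3: p0@(4,3) p1@(5,4) p2@(3,5) p3@(3,3) p4@ESC -> at (5,4): 1 [p1], cum=2
Step 4: p0@(5,3) p1@ESC p2@(4,5) p3@(4,3) p4@ESC -> at (5,4): 0 [-], cum=2
Step 5: p0@(5,4) p1@ESC p2@ESC p3@(5,3) p4@ESC -> at (5,4): 1 [p0], cum=3
Step 6: p0@ESC p1@ESC p2@ESC p3@(5,4) p4@ESC -> at (5,4): 1 [p3], cum=4
Step 7: p0@ESC p1@ESC p2@ESC p3@ESC p4@ESC -> at (5,4): 0 [-], cum=4
Total visits = 4

Answer: 4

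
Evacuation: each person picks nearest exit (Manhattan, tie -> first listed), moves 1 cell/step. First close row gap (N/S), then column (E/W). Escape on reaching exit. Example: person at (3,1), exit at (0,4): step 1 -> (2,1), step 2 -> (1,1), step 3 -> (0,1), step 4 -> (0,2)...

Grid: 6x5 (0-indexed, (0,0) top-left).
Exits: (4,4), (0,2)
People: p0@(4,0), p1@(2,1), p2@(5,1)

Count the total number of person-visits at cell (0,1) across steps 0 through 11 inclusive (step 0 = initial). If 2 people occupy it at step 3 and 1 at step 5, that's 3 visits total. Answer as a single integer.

Step 0: p0@(4,0) p1@(2,1) p2@(5,1) -> at (0,1): 0 [-], cum=0
Step 1: p0@(4,1) p1@(1,1) p2@(4,1) -> at (0,1): 0 [-], cum=0
Step 2: p0@(4,2) p1@(0,1) p2@(4,2) -> at (0,1): 1 [p1], cum=1
Step 3: p0@(4,3) p1@ESC p2@(4,3) -> at (0,1): 0 [-], cum=1
Step 4: p0@ESC p1@ESC p2@ESC -> at (0,1): 0 [-], cum=1
Total visits = 1

Answer: 1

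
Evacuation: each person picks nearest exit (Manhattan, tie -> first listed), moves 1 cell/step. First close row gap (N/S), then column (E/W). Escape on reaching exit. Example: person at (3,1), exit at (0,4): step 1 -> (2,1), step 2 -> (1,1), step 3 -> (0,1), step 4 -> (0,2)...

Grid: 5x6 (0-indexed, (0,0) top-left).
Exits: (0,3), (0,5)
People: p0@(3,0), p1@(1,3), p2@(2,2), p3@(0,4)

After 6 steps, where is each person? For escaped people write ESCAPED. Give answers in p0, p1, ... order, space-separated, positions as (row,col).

Step 1: p0:(3,0)->(2,0) | p1:(1,3)->(0,3)->EXIT | p2:(2,2)->(1,2) | p3:(0,4)->(0,3)->EXIT
Step 2: p0:(2,0)->(1,0) | p1:escaped | p2:(1,2)->(0,2) | p3:escaped
Step 3: p0:(1,0)->(0,0) | p1:escaped | p2:(0,2)->(0,3)->EXIT | p3:escaped
Step 4: p0:(0,0)->(0,1) | p1:escaped | p2:escaped | p3:escaped
Step 5: p0:(0,1)->(0,2) | p1:escaped | p2:escaped | p3:escaped
Step 6: p0:(0,2)->(0,3)->EXIT | p1:escaped | p2:escaped | p3:escaped

ESCAPED ESCAPED ESCAPED ESCAPED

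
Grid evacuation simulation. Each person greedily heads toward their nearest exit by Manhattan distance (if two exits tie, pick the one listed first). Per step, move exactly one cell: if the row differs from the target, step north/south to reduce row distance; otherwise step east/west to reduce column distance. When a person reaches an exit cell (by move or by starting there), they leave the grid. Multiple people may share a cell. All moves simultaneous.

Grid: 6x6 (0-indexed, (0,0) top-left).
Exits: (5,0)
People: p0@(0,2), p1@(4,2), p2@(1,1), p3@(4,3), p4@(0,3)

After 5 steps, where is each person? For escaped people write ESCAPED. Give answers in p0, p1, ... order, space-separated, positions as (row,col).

Step 1: p0:(0,2)->(1,2) | p1:(4,2)->(5,2) | p2:(1,1)->(2,1) | p3:(4,3)->(5,3) | p4:(0,3)->(1,3)
Step 2: p0:(1,2)->(2,2) | p1:(5,2)->(5,1) | p2:(2,1)->(3,1) | p3:(5,3)->(5,2) | p4:(1,3)->(2,3)
Step 3: p0:(2,2)->(3,2) | p1:(5,1)->(5,0)->EXIT | p2:(3,1)->(4,1) | p3:(5,2)->(5,1) | p4:(2,3)->(3,3)
Step 4: p0:(3,2)->(4,2) | p1:escaped | p2:(4,1)->(5,1) | p3:(5,1)->(5,0)->EXIT | p4:(3,3)->(4,3)
Step 5: p0:(4,2)->(5,2) | p1:escaped | p2:(5,1)->(5,0)->EXIT | p3:escaped | p4:(4,3)->(5,3)

(5,2) ESCAPED ESCAPED ESCAPED (5,3)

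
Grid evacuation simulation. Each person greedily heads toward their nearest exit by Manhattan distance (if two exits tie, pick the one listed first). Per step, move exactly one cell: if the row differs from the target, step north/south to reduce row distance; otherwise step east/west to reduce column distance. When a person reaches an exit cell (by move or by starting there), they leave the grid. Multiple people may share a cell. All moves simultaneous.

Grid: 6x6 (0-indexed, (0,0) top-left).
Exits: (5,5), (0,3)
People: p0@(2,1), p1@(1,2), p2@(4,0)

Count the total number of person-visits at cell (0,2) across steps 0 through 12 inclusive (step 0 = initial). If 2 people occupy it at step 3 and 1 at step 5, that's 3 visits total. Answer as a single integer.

Answer: 2

Derivation:
Step 0: p0@(2,1) p1@(1,2) p2@(4,0) -> at (0,2): 0 [-], cum=0
Step 1: p0@(1,1) p1@(0,2) p2@(5,0) -> at (0,2): 1 [p1], cum=1
Step 2: p0@(0,1) p1@ESC p2@(5,1) -> at (0,2): 0 [-], cum=1
Step 3: p0@(0,2) p1@ESC p2@(5,2) -> at (0,2): 1 [p0], cum=2
Step 4: p0@ESC p1@ESC p2@(5,3) -> at (0,2): 0 [-], cum=2
Step 5: p0@ESC p1@ESC p2@(5,4) -> at (0,2): 0 [-], cum=2
Step 6: p0@ESC p1@ESC p2@ESC -> at (0,2): 0 [-], cum=2
Total visits = 2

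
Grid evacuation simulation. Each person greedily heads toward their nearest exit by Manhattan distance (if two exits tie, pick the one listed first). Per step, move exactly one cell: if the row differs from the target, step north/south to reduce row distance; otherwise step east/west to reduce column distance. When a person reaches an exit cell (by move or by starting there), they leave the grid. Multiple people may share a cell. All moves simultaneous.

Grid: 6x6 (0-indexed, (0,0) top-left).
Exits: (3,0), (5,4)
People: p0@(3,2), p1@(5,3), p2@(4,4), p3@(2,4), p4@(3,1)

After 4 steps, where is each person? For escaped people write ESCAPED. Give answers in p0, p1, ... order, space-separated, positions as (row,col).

Step 1: p0:(3,2)->(3,1) | p1:(5,3)->(5,4)->EXIT | p2:(4,4)->(5,4)->EXIT | p3:(2,4)->(3,4) | p4:(3,1)->(3,0)->EXIT
Step 2: p0:(3,1)->(3,0)->EXIT | p1:escaped | p2:escaped | p3:(3,4)->(4,4) | p4:escaped
Step 3: p0:escaped | p1:escaped | p2:escaped | p3:(4,4)->(5,4)->EXIT | p4:escaped

ESCAPED ESCAPED ESCAPED ESCAPED ESCAPED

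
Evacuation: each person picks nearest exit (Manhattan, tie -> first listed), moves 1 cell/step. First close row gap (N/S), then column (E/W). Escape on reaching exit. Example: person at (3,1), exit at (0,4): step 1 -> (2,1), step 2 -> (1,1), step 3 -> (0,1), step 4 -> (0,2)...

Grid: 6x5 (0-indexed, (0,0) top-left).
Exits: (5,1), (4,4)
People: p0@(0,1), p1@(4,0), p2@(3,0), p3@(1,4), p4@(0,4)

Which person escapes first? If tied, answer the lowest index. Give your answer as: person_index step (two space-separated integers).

Step 1: p0:(0,1)->(1,1) | p1:(4,0)->(5,0) | p2:(3,0)->(4,0) | p3:(1,4)->(2,4) | p4:(0,4)->(1,4)
Step 2: p0:(1,1)->(2,1) | p1:(5,0)->(5,1)->EXIT | p2:(4,0)->(5,0) | p3:(2,4)->(3,4) | p4:(1,4)->(2,4)
Step 3: p0:(2,1)->(3,1) | p1:escaped | p2:(5,0)->(5,1)->EXIT | p3:(3,4)->(4,4)->EXIT | p4:(2,4)->(3,4)
Step 4: p0:(3,1)->(4,1) | p1:escaped | p2:escaped | p3:escaped | p4:(3,4)->(4,4)->EXIT
Step 5: p0:(4,1)->(5,1)->EXIT | p1:escaped | p2:escaped | p3:escaped | p4:escaped
Exit steps: [5, 2, 3, 3, 4]
First to escape: p1 at step 2

Answer: 1 2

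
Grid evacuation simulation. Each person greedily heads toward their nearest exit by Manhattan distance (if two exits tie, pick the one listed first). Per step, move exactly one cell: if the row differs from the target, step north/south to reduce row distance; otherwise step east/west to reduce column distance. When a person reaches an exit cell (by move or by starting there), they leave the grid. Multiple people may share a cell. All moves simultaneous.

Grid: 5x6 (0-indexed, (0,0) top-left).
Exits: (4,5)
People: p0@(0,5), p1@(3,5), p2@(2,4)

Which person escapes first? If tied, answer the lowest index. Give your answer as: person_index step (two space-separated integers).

Answer: 1 1

Derivation:
Step 1: p0:(0,5)->(1,5) | p1:(3,5)->(4,5)->EXIT | p2:(2,4)->(3,4)
Step 2: p0:(1,5)->(2,5) | p1:escaped | p2:(3,4)->(4,4)
Step 3: p0:(2,5)->(3,5) | p1:escaped | p2:(4,4)->(4,5)->EXIT
Step 4: p0:(3,5)->(4,5)->EXIT | p1:escaped | p2:escaped
Exit steps: [4, 1, 3]
First to escape: p1 at step 1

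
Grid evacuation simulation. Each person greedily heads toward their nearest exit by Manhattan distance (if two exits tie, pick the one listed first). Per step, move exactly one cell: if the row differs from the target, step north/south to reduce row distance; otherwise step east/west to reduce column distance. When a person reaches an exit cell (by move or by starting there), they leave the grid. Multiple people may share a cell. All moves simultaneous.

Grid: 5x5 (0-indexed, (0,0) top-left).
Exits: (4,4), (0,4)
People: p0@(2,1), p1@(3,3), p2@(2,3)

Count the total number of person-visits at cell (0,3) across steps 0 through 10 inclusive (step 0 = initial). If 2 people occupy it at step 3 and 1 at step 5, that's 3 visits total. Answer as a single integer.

Step 0: p0@(2,1) p1@(3,3) p2@(2,3) -> at (0,3): 0 [-], cum=0
Step 1: p0@(3,1) p1@(4,3) p2@(3,3) -> at (0,3): 0 [-], cum=0
Step 2: p0@(4,1) p1@ESC p2@(4,3) -> at (0,3): 0 [-], cum=0
Step 3: p0@(4,2) p1@ESC p2@ESC -> at (0,3): 0 [-], cum=0
Step 4: p0@(4,3) p1@ESC p2@ESC -> at (0,3): 0 [-], cum=0
Step 5: p0@ESC p1@ESC p2@ESC -> at (0,3): 0 [-], cum=0
Total visits = 0

Answer: 0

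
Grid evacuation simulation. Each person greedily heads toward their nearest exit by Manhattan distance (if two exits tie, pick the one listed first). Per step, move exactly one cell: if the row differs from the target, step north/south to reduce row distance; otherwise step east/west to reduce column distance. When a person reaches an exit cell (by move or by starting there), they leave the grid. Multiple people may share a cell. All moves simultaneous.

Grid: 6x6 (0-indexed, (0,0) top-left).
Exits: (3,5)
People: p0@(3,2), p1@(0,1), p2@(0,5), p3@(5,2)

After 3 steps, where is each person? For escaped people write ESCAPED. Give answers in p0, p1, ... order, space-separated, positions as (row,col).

Step 1: p0:(3,2)->(3,3) | p1:(0,1)->(1,1) | p2:(0,5)->(1,5) | p3:(5,2)->(4,2)
Step 2: p0:(3,3)->(3,4) | p1:(1,1)->(2,1) | p2:(1,5)->(2,5) | p3:(4,2)->(3,2)
Step 3: p0:(3,4)->(3,5)->EXIT | p1:(2,1)->(3,1) | p2:(2,5)->(3,5)->EXIT | p3:(3,2)->(3,3)

ESCAPED (3,1) ESCAPED (3,3)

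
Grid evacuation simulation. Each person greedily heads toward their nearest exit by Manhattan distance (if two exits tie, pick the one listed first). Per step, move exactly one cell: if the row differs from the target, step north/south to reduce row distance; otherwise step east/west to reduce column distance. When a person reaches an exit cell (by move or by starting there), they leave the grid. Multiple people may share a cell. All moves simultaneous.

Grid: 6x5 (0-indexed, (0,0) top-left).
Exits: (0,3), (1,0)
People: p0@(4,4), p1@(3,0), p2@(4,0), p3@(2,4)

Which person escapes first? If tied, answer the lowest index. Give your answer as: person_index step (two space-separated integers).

Answer: 1 2

Derivation:
Step 1: p0:(4,4)->(3,4) | p1:(3,0)->(2,0) | p2:(4,0)->(3,0) | p3:(2,4)->(1,4)
Step 2: p0:(3,4)->(2,4) | p1:(2,0)->(1,0)->EXIT | p2:(3,0)->(2,0) | p3:(1,4)->(0,4)
Step 3: p0:(2,4)->(1,4) | p1:escaped | p2:(2,0)->(1,0)->EXIT | p3:(0,4)->(0,3)->EXIT
Step 4: p0:(1,4)->(0,4) | p1:escaped | p2:escaped | p3:escaped
Step 5: p0:(0,4)->(0,3)->EXIT | p1:escaped | p2:escaped | p3:escaped
Exit steps: [5, 2, 3, 3]
First to escape: p1 at step 2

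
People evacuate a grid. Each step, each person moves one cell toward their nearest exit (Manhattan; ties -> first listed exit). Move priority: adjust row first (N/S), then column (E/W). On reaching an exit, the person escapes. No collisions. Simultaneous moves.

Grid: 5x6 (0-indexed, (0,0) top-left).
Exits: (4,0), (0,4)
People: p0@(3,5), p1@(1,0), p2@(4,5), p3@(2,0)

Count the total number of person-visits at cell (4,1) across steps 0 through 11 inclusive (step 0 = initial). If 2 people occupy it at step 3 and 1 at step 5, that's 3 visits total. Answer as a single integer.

Step 0: p0@(3,5) p1@(1,0) p2@(4,5) p3@(2,0) -> at (4,1): 0 [-], cum=0
Step 1: p0@(2,5) p1@(2,0) p2@(4,4) p3@(3,0) -> at (4,1): 0 [-], cum=0
Step 2: p0@(1,5) p1@(3,0) p2@(4,3) p3@ESC -> at (4,1): 0 [-], cum=0
Step 3: p0@(0,5) p1@ESC p2@(4,2) p3@ESC -> at (4,1): 0 [-], cum=0
Step 4: p0@ESC p1@ESC p2@(4,1) p3@ESC -> at (4,1): 1 [p2], cum=1
Step 5: p0@ESC p1@ESC p2@ESC p3@ESC -> at (4,1): 0 [-], cum=1
Total visits = 1

Answer: 1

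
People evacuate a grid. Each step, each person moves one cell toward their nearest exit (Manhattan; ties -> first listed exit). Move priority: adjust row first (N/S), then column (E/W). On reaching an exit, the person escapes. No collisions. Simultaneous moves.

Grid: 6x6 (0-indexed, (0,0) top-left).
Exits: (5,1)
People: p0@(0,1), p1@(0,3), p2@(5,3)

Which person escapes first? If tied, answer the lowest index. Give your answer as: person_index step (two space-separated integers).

Answer: 2 2

Derivation:
Step 1: p0:(0,1)->(1,1) | p1:(0,3)->(1,3) | p2:(5,3)->(5,2)
Step 2: p0:(1,1)->(2,1) | p1:(1,3)->(2,3) | p2:(5,2)->(5,1)->EXIT
Step 3: p0:(2,1)->(3,1) | p1:(2,3)->(3,3) | p2:escaped
Step 4: p0:(3,1)->(4,1) | p1:(3,3)->(4,3) | p2:escaped
Step 5: p0:(4,1)->(5,1)->EXIT | p1:(4,3)->(5,3) | p2:escaped
Step 6: p0:escaped | p1:(5,3)->(5,2) | p2:escaped
Step 7: p0:escaped | p1:(5,2)->(5,1)->EXIT | p2:escaped
Exit steps: [5, 7, 2]
First to escape: p2 at step 2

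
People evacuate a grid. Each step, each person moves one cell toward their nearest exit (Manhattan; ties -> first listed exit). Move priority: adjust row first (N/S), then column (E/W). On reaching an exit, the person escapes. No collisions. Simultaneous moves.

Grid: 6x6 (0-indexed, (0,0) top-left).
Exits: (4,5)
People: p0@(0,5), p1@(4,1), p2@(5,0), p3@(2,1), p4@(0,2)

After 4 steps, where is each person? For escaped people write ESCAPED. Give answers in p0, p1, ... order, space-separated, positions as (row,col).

Step 1: p0:(0,5)->(1,5) | p1:(4,1)->(4,2) | p2:(5,0)->(4,0) | p3:(2,1)->(3,1) | p4:(0,2)->(1,2)
Step 2: p0:(1,5)->(2,5) | p1:(4,2)->(4,3) | p2:(4,0)->(4,1) | p3:(3,1)->(4,1) | p4:(1,2)->(2,2)
Step 3: p0:(2,5)->(3,5) | p1:(4,3)->(4,4) | p2:(4,1)->(4,2) | p3:(4,1)->(4,2) | p4:(2,2)->(3,2)
Step 4: p0:(3,5)->(4,5)->EXIT | p1:(4,4)->(4,5)->EXIT | p2:(4,2)->(4,3) | p3:(4,2)->(4,3) | p4:(3,2)->(4,2)

ESCAPED ESCAPED (4,3) (4,3) (4,2)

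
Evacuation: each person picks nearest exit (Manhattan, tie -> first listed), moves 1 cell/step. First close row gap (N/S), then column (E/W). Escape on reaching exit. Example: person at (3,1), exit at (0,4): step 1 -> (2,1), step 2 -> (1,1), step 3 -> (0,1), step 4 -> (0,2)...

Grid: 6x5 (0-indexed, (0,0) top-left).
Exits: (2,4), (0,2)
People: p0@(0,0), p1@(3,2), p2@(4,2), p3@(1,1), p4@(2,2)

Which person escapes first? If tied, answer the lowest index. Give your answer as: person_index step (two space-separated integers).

Step 1: p0:(0,0)->(0,1) | p1:(3,2)->(2,2) | p2:(4,2)->(3,2) | p3:(1,1)->(0,1) | p4:(2,2)->(2,3)
Step 2: p0:(0,1)->(0,2)->EXIT | p1:(2,2)->(2,3) | p2:(3,2)->(2,2) | p3:(0,1)->(0,2)->EXIT | p4:(2,3)->(2,4)->EXIT
Step 3: p0:escaped | p1:(2,3)->(2,4)->EXIT | p2:(2,2)->(2,3) | p3:escaped | p4:escaped
Step 4: p0:escaped | p1:escaped | p2:(2,3)->(2,4)->EXIT | p3:escaped | p4:escaped
Exit steps: [2, 3, 4, 2, 2]
First to escape: p0 at step 2

Answer: 0 2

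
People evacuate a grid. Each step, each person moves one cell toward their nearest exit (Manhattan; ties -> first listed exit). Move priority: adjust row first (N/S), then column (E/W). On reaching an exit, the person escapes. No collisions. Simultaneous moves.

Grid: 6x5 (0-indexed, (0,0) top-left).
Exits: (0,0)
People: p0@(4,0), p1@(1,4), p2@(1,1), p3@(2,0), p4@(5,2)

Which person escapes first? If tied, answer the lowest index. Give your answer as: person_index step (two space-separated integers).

Step 1: p0:(4,0)->(3,0) | p1:(1,4)->(0,4) | p2:(1,1)->(0,1) | p3:(2,0)->(1,0) | p4:(5,2)->(4,2)
Step 2: p0:(3,0)->(2,0) | p1:(0,4)->(0,3) | p2:(0,1)->(0,0)->EXIT | p3:(1,0)->(0,0)->EXIT | p4:(4,2)->(3,2)
Step 3: p0:(2,0)->(1,0) | p1:(0,3)->(0,2) | p2:escaped | p3:escaped | p4:(3,2)->(2,2)
Step 4: p0:(1,0)->(0,0)->EXIT | p1:(0,2)->(0,1) | p2:escaped | p3:escaped | p4:(2,2)->(1,2)
Step 5: p0:escaped | p1:(0,1)->(0,0)->EXIT | p2:escaped | p3:escaped | p4:(1,2)->(0,2)
Step 6: p0:escaped | p1:escaped | p2:escaped | p3:escaped | p4:(0,2)->(0,1)
Step 7: p0:escaped | p1:escaped | p2:escaped | p3:escaped | p4:(0,1)->(0,0)->EXIT
Exit steps: [4, 5, 2, 2, 7]
First to escape: p2 at step 2

Answer: 2 2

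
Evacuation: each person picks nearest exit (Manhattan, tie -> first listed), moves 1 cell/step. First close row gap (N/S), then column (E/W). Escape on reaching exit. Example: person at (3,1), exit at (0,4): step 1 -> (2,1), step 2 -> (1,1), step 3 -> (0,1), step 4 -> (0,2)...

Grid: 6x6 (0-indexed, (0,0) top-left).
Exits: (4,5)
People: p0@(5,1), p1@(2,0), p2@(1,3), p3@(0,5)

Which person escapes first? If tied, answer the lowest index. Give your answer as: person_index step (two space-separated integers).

Answer: 3 4

Derivation:
Step 1: p0:(5,1)->(4,1) | p1:(2,0)->(3,0) | p2:(1,3)->(2,3) | p3:(0,5)->(1,5)
Step 2: p0:(4,1)->(4,2) | p1:(3,0)->(4,0) | p2:(2,3)->(3,3) | p3:(1,5)->(2,5)
Step 3: p0:(4,2)->(4,3) | p1:(4,0)->(4,1) | p2:(3,3)->(4,3) | p3:(2,5)->(3,5)
Step 4: p0:(4,3)->(4,4) | p1:(4,1)->(4,2) | p2:(4,3)->(4,4) | p3:(3,5)->(4,5)->EXIT
Step 5: p0:(4,4)->(4,5)->EXIT | p1:(4,2)->(4,3) | p2:(4,4)->(4,5)->EXIT | p3:escaped
Step 6: p0:escaped | p1:(4,3)->(4,4) | p2:escaped | p3:escaped
Step 7: p0:escaped | p1:(4,4)->(4,5)->EXIT | p2:escaped | p3:escaped
Exit steps: [5, 7, 5, 4]
First to escape: p3 at step 4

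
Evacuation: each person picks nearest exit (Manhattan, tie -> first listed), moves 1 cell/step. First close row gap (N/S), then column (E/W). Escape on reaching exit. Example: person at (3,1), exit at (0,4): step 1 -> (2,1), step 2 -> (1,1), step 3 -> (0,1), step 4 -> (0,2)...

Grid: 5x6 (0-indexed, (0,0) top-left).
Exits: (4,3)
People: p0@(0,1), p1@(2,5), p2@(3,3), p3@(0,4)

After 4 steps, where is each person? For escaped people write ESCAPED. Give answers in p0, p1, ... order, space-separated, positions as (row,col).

Step 1: p0:(0,1)->(1,1) | p1:(2,5)->(3,5) | p2:(3,3)->(4,3)->EXIT | p3:(0,4)->(1,4)
Step 2: p0:(1,1)->(2,1) | p1:(3,5)->(4,5) | p2:escaped | p3:(1,4)->(2,4)
Step 3: p0:(2,1)->(3,1) | p1:(4,5)->(4,4) | p2:escaped | p3:(2,4)->(3,4)
Step 4: p0:(3,1)->(4,1) | p1:(4,4)->(4,3)->EXIT | p2:escaped | p3:(3,4)->(4,4)

(4,1) ESCAPED ESCAPED (4,4)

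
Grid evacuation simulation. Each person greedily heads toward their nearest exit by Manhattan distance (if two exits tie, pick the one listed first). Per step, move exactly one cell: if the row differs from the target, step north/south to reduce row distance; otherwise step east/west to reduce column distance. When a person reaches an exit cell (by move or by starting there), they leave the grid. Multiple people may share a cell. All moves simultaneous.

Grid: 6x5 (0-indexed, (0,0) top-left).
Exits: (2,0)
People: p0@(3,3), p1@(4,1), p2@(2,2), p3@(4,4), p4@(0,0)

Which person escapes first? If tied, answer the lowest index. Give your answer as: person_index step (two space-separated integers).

Step 1: p0:(3,3)->(2,3) | p1:(4,1)->(3,1) | p2:(2,2)->(2,1) | p3:(4,4)->(3,4) | p4:(0,0)->(1,0)
Step 2: p0:(2,3)->(2,2) | p1:(3,1)->(2,1) | p2:(2,1)->(2,0)->EXIT | p3:(3,4)->(2,4) | p4:(1,0)->(2,0)->EXIT
Step 3: p0:(2,2)->(2,1) | p1:(2,1)->(2,0)->EXIT | p2:escaped | p3:(2,4)->(2,3) | p4:escaped
Step 4: p0:(2,1)->(2,0)->EXIT | p1:escaped | p2:escaped | p3:(2,3)->(2,2) | p4:escaped
Step 5: p0:escaped | p1:escaped | p2:escaped | p3:(2,2)->(2,1) | p4:escaped
Step 6: p0:escaped | p1:escaped | p2:escaped | p3:(2,1)->(2,0)->EXIT | p4:escaped
Exit steps: [4, 3, 2, 6, 2]
First to escape: p2 at step 2

Answer: 2 2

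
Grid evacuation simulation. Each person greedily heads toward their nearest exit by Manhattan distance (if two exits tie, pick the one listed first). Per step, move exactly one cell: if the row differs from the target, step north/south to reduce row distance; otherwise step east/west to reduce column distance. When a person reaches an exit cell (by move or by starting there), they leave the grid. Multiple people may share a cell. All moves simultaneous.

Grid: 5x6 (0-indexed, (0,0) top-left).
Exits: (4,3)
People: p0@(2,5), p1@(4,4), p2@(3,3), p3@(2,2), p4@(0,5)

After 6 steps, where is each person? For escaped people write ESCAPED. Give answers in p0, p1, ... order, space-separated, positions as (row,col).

Step 1: p0:(2,5)->(3,5) | p1:(4,4)->(4,3)->EXIT | p2:(3,3)->(4,3)->EXIT | p3:(2,2)->(3,2) | p4:(0,5)->(1,5)
Step 2: p0:(3,5)->(4,5) | p1:escaped | p2:escaped | p3:(3,2)->(4,2) | p4:(1,5)->(2,5)
Step 3: p0:(4,5)->(4,4) | p1:escaped | p2:escaped | p3:(4,2)->(4,3)->EXIT | p4:(2,5)->(3,5)
Step 4: p0:(4,4)->(4,3)->EXIT | p1:escaped | p2:escaped | p3:escaped | p4:(3,5)->(4,5)
Step 5: p0:escaped | p1:escaped | p2:escaped | p3:escaped | p4:(4,5)->(4,4)
Step 6: p0:escaped | p1:escaped | p2:escaped | p3:escaped | p4:(4,4)->(4,3)->EXIT

ESCAPED ESCAPED ESCAPED ESCAPED ESCAPED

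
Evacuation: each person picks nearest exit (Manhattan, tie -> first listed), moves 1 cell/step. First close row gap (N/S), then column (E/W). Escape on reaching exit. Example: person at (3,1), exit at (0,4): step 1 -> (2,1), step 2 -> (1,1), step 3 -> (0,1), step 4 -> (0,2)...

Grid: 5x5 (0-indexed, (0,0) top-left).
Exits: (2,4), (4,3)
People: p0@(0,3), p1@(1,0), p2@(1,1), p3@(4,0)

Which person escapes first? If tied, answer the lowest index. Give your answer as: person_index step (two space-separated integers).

Step 1: p0:(0,3)->(1,3) | p1:(1,0)->(2,0) | p2:(1,1)->(2,1) | p3:(4,0)->(4,1)
Step 2: p0:(1,3)->(2,3) | p1:(2,0)->(2,1) | p2:(2,1)->(2,2) | p3:(4,1)->(4,2)
Step 3: p0:(2,3)->(2,4)->EXIT | p1:(2,1)->(2,2) | p2:(2,2)->(2,3) | p3:(4,2)->(4,3)->EXIT
Step 4: p0:escaped | p1:(2,2)->(2,3) | p2:(2,3)->(2,4)->EXIT | p3:escaped
Step 5: p0:escaped | p1:(2,3)->(2,4)->EXIT | p2:escaped | p3:escaped
Exit steps: [3, 5, 4, 3]
First to escape: p0 at step 3

Answer: 0 3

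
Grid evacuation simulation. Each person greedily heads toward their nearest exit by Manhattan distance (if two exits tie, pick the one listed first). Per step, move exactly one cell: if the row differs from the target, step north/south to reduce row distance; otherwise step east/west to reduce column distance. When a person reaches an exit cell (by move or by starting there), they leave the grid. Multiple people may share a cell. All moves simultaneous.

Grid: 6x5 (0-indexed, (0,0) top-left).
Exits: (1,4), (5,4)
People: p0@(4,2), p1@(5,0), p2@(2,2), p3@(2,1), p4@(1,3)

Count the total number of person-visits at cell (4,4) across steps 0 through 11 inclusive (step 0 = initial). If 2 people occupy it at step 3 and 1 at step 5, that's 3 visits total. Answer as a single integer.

Step 0: p0@(4,2) p1@(5,0) p2@(2,2) p3@(2,1) p4@(1,3) -> at (4,4): 0 [-], cum=0
Step 1: p0@(5,2) p1@(5,1) p2@(1,2) p3@(1,1) p4@ESC -> at (4,4): 0 [-], cum=0
Step 2: p0@(5,3) p1@(5,2) p2@(1,3) p3@(1,2) p4@ESC -> at (4,4): 0 [-], cum=0
Step 3: p0@ESC p1@(5,3) p2@ESC p3@(1,3) p4@ESC -> at (4,4): 0 [-], cum=0
Step 4: p0@ESC p1@ESC p2@ESC p3@ESC p4@ESC -> at (4,4): 0 [-], cum=0
Total visits = 0

Answer: 0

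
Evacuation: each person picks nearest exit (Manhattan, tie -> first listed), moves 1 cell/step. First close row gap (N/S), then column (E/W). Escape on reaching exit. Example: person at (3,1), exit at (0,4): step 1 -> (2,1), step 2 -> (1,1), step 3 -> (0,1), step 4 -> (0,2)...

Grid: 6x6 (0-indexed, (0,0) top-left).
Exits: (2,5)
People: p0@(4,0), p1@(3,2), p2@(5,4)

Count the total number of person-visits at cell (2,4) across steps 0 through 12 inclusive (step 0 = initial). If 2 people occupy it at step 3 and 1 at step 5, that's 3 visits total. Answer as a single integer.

Answer: 3

Derivation:
Step 0: p0@(4,0) p1@(3,2) p2@(5,4) -> at (2,4): 0 [-], cum=0
Step 1: p0@(3,0) p1@(2,2) p2@(4,4) -> at (2,4): 0 [-], cum=0
Step 2: p0@(2,0) p1@(2,3) p2@(3,4) -> at (2,4): 0 [-], cum=0
Step 3: p0@(2,1) p1@(2,4) p2@(2,4) -> at (2,4): 2 [p1,p2], cum=2
Step 4: p0@(2,2) p1@ESC p2@ESC -> at (2,4): 0 [-], cum=2
Step 5: p0@(2,3) p1@ESC p2@ESC -> at (2,4): 0 [-], cum=2
Step 6: p0@(2,4) p1@ESC p2@ESC -> at (2,4): 1 [p0], cum=3
Step 7: p0@ESC p1@ESC p2@ESC -> at (2,4): 0 [-], cum=3
Total visits = 3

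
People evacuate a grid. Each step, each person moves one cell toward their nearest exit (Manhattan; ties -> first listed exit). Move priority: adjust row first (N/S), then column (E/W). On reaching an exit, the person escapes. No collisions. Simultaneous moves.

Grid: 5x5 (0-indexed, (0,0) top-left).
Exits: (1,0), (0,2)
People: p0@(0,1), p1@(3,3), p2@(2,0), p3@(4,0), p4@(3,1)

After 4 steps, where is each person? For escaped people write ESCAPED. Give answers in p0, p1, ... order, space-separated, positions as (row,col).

Step 1: p0:(0,1)->(0,2)->EXIT | p1:(3,3)->(2,3) | p2:(2,0)->(1,0)->EXIT | p3:(4,0)->(3,0) | p4:(3,1)->(2,1)
Step 2: p0:escaped | p1:(2,3)->(1,3) | p2:escaped | p3:(3,0)->(2,0) | p4:(2,1)->(1,1)
Step 3: p0:escaped | p1:(1,3)->(0,3) | p2:escaped | p3:(2,0)->(1,0)->EXIT | p4:(1,1)->(1,0)->EXIT
Step 4: p0:escaped | p1:(0,3)->(0,2)->EXIT | p2:escaped | p3:escaped | p4:escaped

ESCAPED ESCAPED ESCAPED ESCAPED ESCAPED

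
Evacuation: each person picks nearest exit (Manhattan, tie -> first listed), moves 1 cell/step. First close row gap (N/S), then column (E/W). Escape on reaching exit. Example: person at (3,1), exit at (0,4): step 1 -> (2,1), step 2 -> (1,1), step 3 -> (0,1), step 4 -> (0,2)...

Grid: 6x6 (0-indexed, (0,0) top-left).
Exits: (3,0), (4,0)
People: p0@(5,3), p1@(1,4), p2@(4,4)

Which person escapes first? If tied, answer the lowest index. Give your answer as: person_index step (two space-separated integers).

Answer: 0 4

Derivation:
Step 1: p0:(5,3)->(4,3) | p1:(1,4)->(2,4) | p2:(4,4)->(4,3)
Step 2: p0:(4,3)->(4,2) | p1:(2,4)->(3,4) | p2:(4,3)->(4,2)
Step 3: p0:(4,2)->(4,1) | p1:(3,4)->(3,3) | p2:(4,2)->(4,1)
Step 4: p0:(4,1)->(4,0)->EXIT | p1:(3,3)->(3,2) | p2:(4,1)->(4,0)->EXIT
Step 5: p0:escaped | p1:(3,2)->(3,1) | p2:escaped
Step 6: p0:escaped | p1:(3,1)->(3,0)->EXIT | p2:escaped
Exit steps: [4, 6, 4]
First to escape: p0 at step 4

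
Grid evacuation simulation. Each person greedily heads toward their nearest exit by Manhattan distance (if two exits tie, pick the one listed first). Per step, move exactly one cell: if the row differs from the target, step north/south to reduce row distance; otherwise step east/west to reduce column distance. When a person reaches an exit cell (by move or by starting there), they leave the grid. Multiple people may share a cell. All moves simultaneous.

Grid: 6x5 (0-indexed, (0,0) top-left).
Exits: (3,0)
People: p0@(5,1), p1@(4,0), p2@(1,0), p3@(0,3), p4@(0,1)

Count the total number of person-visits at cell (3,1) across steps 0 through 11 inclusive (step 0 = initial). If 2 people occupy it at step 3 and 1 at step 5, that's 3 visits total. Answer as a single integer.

Answer: 3

Derivation:
Step 0: p0@(5,1) p1@(4,0) p2@(1,0) p3@(0,3) p4@(0,1) -> at (3,1): 0 [-], cum=0
Step 1: p0@(4,1) p1@ESC p2@(2,0) p3@(1,3) p4@(1,1) -> at (3,1): 0 [-], cum=0
Step 2: p0@(3,1) p1@ESC p2@ESC p3@(2,3) p4@(2,1) -> at (3,1): 1 [p0], cum=1
Step 3: p0@ESC p1@ESC p2@ESC p3@(3,3) p4@(3,1) -> at (3,1): 1 [p4], cum=2
Step 4: p0@ESC p1@ESC p2@ESC p3@(3,2) p4@ESC -> at (3,1): 0 [-], cum=2
Step 5: p0@ESC p1@ESC p2@ESC p3@(3,1) p4@ESC -> at (3,1): 1 [p3], cum=3
Step 6: p0@ESC p1@ESC p2@ESC p3@ESC p4@ESC -> at (3,1): 0 [-], cum=3
Total visits = 3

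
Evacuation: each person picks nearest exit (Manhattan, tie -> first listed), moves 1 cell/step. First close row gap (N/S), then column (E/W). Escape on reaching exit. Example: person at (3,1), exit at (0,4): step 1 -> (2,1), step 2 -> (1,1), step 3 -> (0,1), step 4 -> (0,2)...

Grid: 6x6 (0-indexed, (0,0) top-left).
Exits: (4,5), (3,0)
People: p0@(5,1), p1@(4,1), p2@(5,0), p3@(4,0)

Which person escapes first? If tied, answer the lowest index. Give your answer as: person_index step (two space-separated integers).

Answer: 3 1

Derivation:
Step 1: p0:(5,1)->(4,1) | p1:(4,1)->(3,1) | p2:(5,0)->(4,0) | p3:(4,0)->(3,0)->EXIT
Step 2: p0:(4,1)->(3,1) | p1:(3,1)->(3,0)->EXIT | p2:(4,0)->(3,0)->EXIT | p3:escaped
Step 3: p0:(3,1)->(3,0)->EXIT | p1:escaped | p2:escaped | p3:escaped
Exit steps: [3, 2, 2, 1]
First to escape: p3 at step 1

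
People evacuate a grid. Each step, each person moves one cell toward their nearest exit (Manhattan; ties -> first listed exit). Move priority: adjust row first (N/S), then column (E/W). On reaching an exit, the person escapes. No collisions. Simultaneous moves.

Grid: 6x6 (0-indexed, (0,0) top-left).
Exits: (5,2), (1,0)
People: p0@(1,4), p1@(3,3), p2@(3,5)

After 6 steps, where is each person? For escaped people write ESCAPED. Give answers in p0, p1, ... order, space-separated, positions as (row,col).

Step 1: p0:(1,4)->(1,3) | p1:(3,3)->(4,3) | p2:(3,5)->(4,5)
Step 2: p0:(1,3)->(1,2) | p1:(4,3)->(5,3) | p2:(4,5)->(5,5)
Step 3: p0:(1,2)->(1,1) | p1:(5,3)->(5,2)->EXIT | p2:(5,5)->(5,4)
Step 4: p0:(1,1)->(1,0)->EXIT | p1:escaped | p2:(5,4)->(5,3)
Step 5: p0:escaped | p1:escaped | p2:(5,3)->(5,2)->EXIT

ESCAPED ESCAPED ESCAPED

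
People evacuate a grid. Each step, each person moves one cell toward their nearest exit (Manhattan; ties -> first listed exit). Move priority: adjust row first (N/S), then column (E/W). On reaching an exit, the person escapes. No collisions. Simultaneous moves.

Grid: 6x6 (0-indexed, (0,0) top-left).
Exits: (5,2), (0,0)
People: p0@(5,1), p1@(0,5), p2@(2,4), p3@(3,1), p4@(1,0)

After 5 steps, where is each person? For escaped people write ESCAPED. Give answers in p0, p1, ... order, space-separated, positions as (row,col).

Step 1: p0:(5,1)->(5,2)->EXIT | p1:(0,5)->(0,4) | p2:(2,4)->(3,4) | p3:(3,1)->(4,1) | p4:(1,0)->(0,0)->EXIT
Step 2: p0:escaped | p1:(0,4)->(0,3) | p2:(3,4)->(4,4) | p3:(4,1)->(5,1) | p4:escaped
Step 3: p0:escaped | p1:(0,3)->(0,2) | p2:(4,4)->(5,4) | p3:(5,1)->(5,2)->EXIT | p4:escaped
Step 4: p0:escaped | p1:(0,2)->(0,1) | p2:(5,4)->(5,3) | p3:escaped | p4:escaped
Step 5: p0:escaped | p1:(0,1)->(0,0)->EXIT | p2:(5,3)->(5,2)->EXIT | p3:escaped | p4:escaped

ESCAPED ESCAPED ESCAPED ESCAPED ESCAPED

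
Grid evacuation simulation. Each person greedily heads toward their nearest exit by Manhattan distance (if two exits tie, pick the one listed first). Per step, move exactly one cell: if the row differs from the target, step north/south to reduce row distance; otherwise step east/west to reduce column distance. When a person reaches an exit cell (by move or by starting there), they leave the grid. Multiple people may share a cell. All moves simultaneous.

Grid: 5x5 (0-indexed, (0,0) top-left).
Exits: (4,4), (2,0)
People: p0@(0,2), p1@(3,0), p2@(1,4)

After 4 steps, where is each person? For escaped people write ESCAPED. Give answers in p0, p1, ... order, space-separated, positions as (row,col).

Step 1: p0:(0,2)->(1,2) | p1:(3,0)->(2,0)->EXIT | p2:(1,4)->(2,4)
Step 2: p0:(1,2)->(2,2) | p1:escaped | p2:(2,4)->(3,4)
Step 3: p0:(2,2)->(2,1) | p1:escaped | p2:(3,4)->(4,4)->EXIT
Step 4: p0:(2,1)->(2,0)->EXIT | p1:escaped | p2:escaped

ESCAPED ESCAPED ESCAPED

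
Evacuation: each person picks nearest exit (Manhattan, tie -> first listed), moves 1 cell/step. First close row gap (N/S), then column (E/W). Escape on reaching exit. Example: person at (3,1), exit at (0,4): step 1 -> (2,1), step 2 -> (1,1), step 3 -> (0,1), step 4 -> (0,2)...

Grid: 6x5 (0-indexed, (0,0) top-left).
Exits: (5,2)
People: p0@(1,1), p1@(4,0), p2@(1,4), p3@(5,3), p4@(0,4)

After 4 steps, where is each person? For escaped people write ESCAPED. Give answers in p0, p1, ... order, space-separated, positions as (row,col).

Step 1: p0:(1,1)->(2,1) | p1:(4,0)->(5,0) | p2:(1,4)->(2,4) | p3:(5,3)->(5,2)->EXIT | p4:(0,4)->(1,4)
Step 2: p0:(2,1)->(3,1) | p1:(5,0)->(5,1) | p2:(2,4)->(3,4) | p3:escaped | p4:(1,4)->(2,4)
Step 3: p0:(3,1)->(4,1) | p1:(5,1)->(5,2)->EXIT | p2:(3,4)->(4,4) | p3:escaped | p4:(2,4)->(3,4)
Step 4: p0:(4,1)->(5,1) | p1:escaped | p2:(4,4)->(5,4) | p3:escaped | p4:(3,4)->(4,4)

(5,1) ESCAPED (5,4) ESCAPED (4,4)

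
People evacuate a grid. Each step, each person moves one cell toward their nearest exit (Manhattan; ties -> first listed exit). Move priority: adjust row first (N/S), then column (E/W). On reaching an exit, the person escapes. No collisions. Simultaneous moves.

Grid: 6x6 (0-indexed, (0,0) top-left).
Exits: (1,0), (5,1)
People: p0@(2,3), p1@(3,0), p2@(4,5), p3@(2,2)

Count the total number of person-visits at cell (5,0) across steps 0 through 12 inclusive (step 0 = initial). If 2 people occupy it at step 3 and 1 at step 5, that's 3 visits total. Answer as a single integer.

Answer: 0

Derivation:
Step 0: p0@(2,3) p1@(3,0) p2@(4,5) p3@(2,2) -> at (5,0): 0 [-], cum=0
Step 1: p0@(1,3) p1@(2,0) p2@(5,5) p3@(1,2) -> at (5,0): 0 [-], cum=0
Step 2: p0@(1,2) p1@ESC p2@(5,4) p3@(1,1) -> at (5,0): 0 [-], cum=0
Step 3: p0@(1,1) p1@ESC p2@(5,3) p3@ESC -> at (5,0): 0 [-], cum=0
Step 4: p0@ESC p1@ESC p2@(5,2) p3@ESC -> at (5,0): 0 [-], cum=0
Step 5: p0@ESC p1@ESC p2@ESC p3@ESC -> at (5,0): 0 [-], cum=0
Total visits = 0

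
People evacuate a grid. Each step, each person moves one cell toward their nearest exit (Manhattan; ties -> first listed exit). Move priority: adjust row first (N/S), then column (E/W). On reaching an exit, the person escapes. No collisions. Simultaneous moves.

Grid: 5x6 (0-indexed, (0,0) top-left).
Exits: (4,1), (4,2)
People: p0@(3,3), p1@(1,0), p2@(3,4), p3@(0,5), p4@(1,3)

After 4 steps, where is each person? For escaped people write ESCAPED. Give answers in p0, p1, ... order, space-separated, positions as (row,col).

Step 1: p0:(3,3)->(4,3) | p1:(1,0)->(2,0) | p2:(3,4)->(4,4) | p3:(0,5)->(1,5) | p4:(1,3)->(2,3)
Step 2: p0:(4,3)->(4,2)->EXIT | p1:(2,0)->(3,0) | p2:(4,4)->(4,3) | p3:(1,5)->(2,5) | p4:(2,3)->(3,3)
Step 3: p0:escaped | p1:(3,0)->(4,0) | p2:(4,3)->(4,2)->EXIT | p3:(2,5)->(3,5) | p4:(3,3)->(4,3)
Step 4: p0:escaped | p1:(4,0)->(4,1)->EXIT | p2:escaped | p3:(3,5)->(4,5) | p4:(4,3)->(4,2)->EXIT

ESCAPED ESCAPED ESCAPED (4,5) ESCAPED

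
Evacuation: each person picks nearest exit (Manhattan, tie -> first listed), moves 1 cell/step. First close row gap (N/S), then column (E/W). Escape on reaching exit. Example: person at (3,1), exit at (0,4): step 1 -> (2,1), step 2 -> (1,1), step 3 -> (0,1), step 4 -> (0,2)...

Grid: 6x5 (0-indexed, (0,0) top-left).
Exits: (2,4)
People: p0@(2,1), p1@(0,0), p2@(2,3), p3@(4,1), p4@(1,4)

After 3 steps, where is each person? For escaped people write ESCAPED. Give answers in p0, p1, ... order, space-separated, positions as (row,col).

Step 1: p0:(2,1)->(2,2) | p1:(0,0)->(1,0) | p2:(2,3)->(2,4)->EXIT | p3:(4,1)->(3,1) | p4:(1,4)->(2,4)->EXIT
Step 2: p0:(2,2)->(2,3) | p1:(1,0)->(2,0) | p2:escaped | p3:(3,1)->(2,1) | p4:escaped
Step 3: p0:(2,3)->(2,4)->EXIT | p1:(2,0)->(2,1) | p2:escaped | p3:(2,1)->(2,2) | p4:escaped

ESCAPED (2,1) ESCAPED (2,2) ESCAPED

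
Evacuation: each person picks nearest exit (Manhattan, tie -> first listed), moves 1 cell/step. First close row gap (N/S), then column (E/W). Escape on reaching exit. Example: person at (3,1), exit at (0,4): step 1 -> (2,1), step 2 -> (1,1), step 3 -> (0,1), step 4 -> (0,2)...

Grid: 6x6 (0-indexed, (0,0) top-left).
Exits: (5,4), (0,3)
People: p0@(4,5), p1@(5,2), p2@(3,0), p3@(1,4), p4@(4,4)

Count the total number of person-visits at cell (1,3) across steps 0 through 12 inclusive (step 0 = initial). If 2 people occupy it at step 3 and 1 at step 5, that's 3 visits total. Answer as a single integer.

Step 0: p0@(4,5) p1@(5,2) p2@(3,0) p3@(1,4) p4@(4,4) -> at (1,3): 0 [-], cum=0
Step 1: p0@(5,5) p1@(5,3) p2@(4,0) p3@(0,4) p4@ESC -> at (1,3): 0 [-], cum=0
Step 2: p0@ESC p1@ESC p2@(5,0) p3@ESC p4@ESC -> at (1,3): 0 [-], cum=0
Step 3: p0@ESC p1@ESC p2@(5,1) p3@ESC p4@ESC -> at (1,3): 0 [-], cum=0
Step 4: p0@ESC p1@ESC p2@(5,2) p3@ESC p4@ESC -> at (1,3): 0 [-], cum=0
Step 5: p0@ESC p1@ESC p2@(5,3) p3@ESC p4@ESC -> at (1,3): 0 [-], cum=0
Step 6: p0@ESC p1@ESC p2@ESC p3@ESC p4@ESC -> at (1,3): 0 [-], cum=0
Total visits = 0

Answer: 0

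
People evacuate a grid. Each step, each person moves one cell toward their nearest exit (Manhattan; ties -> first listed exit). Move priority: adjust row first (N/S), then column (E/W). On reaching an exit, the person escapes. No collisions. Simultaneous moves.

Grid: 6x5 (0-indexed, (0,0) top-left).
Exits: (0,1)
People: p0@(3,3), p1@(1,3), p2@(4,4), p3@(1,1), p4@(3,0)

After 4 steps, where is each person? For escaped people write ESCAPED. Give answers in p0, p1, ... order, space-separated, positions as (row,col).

Step 1: p0:(3,3)->(2,3) | p1:(1,3)->(0,3) | p2:(4,4)->(3,4) | p3:(1,1)->(0,1)->EXIT | p4:(3,0)->(2,0)
Step 2: p0:(2,3)->(1,3) | p1:(0,3)->(0,2) | p2:(3,4)->(2,4) | p3:escaped | p4:(2,0)->(1,0)
Step 3: p0:(1,3)->(0,3) | p1:(0,2)->(0,1)->EXIT | p2:(2,4)->(1,4) | p3:escaped | p4:(1,0)->(0,0)
Step 4: p0:(0,3)->(0,2) | p1:escaped | p2:(1,4)->(0,4) | p3:escaped | p4:(0,0)->(0,1)->EXIT

(0,2) ESCAPED (0,4) ESCAPED ESCAPED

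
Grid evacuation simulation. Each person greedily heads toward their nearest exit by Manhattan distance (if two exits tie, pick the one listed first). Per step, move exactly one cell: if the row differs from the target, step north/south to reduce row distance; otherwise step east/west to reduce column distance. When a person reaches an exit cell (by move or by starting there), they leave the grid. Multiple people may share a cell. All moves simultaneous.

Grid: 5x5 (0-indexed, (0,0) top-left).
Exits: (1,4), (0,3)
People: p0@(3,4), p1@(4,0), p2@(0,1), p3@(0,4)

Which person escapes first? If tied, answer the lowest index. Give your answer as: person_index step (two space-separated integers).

Step 1: p0:(3,4)->(2,4) | p1:(4,0)->(3,0) | p2:(0,1)->(0,2) | p3:(0,4)->(1,4)->EXIT
Step 2: p0:(2,4)->(1,4)->EXIT | p1:(3,0)->(2,0) | p2:(0,2)->(0,3)->EXIT | p3:escaped
Step 3: p0:escaped | p1:(2,0)->(1,0) | p2:escaped | p3:escaped
Step 4: p0:escaped | p1:(1,0)->(1,1) | p2:escaped | p3:escaped
Step 5: p0:escaped | p1:(1,1)->(1,2) | p2:escaped | p3:escaped
Step 6: p0:escaped | p1:(1,2)->(1,3) | p2:escaped | p3:escaped
Step 7: p0:escaped | p1:(1,3)->(1,4)->EXIT | p2:escaped | p3:escaped
Exit steps: [2, 7, 2, 1]
First to escape: p3 at step 1

Answer: 3 1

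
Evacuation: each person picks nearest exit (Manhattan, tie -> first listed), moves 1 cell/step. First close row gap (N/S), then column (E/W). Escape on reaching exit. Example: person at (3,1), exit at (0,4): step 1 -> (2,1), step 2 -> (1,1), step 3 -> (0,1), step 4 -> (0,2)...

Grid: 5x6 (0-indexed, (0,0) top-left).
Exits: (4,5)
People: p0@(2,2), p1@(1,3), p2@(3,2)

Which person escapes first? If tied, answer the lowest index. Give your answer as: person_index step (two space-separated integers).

Step 1: p0:(2,2)->(3,2) | p1:(1,3)->(2,3) | p2:(3,2)->(4,2)
Step 2: p0:(3,2)->(4,2) | p1:(2,3)->(3,3) | p2:(4,2)->(4,3)
Step 3: p0:(4,2)->(4,3) | p1:(3,3)->(4,3) | p2:(4,3)->(4,4)
Step 4: p0:(4,3)->(4,4) | p1:(4,3)->(4,4) | p2:(4,4)->(4,5)->EXIT
Step 5: p0:(4,4)->(4,5)->EXIT | p1:(4,4)->(4,5)->EXIT | p2:escaped
Exit steps: [5, 5, 4]
First to escape: p2 at step 4

Answer: 2 4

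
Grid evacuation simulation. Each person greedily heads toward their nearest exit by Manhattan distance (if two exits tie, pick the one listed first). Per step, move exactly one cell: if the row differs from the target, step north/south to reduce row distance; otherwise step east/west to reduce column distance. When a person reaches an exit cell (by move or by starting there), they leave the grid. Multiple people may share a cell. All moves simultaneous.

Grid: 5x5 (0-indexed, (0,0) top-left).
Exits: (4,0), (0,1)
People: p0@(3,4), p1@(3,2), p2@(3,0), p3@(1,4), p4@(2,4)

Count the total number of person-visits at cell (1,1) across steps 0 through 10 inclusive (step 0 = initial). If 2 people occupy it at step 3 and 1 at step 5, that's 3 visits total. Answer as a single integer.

Step 0: p0@(3,4) p1@(3,2) p2@(3,0) p3@(1,4) p4@(2,4) -> at (1,1): 0 [-], cum=0
Step 1: p0@(4,4) p1@(4,2) p2@ESC p3@(0,4) p4@(1,4) -> at (1,1): 0 [-], cum=0
Step 2: p0@(4,3) p1@(4,1) p2@ESC p3@(0,3) p4@(0,4) -> at (1,1): 0 [-], cum=0
Step 3: p0@(4,2) p1@ESC p2@ESC p3@(0,2) p4@(0,3) -> at (1,1): 0 [-], cum=0
Step 4: p0@(4,1) p1@ESC p2@ESC p3@ESC p4@(0,2) -> at (1,1): 0 [-], cum=0
Step 5: p0@ESC p1@ESC p2@ESC p3@ESC p4@ESC -> at (1,1): 0 [-], cum=0
Total visits = 0

Answer: 0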